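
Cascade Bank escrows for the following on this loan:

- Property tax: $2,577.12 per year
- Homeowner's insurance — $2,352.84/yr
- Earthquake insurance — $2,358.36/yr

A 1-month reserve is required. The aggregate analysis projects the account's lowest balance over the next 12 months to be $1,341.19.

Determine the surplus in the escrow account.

$733.83

Property tax: $2,577.12 annually
Homeowner's insurance: $2,352.84 annually
Earthquake insurance: $2,358.36 annually
Annual escrow total = $2,577.12 + $2,352.84 + $2,358.36 = $7,288.32
Monthly = $7,288.32 ÷ 12 = $607.36
Required reserve = 1 × $607.36 = $607.36
Surplus = $1,341.19 − $607.36 = $733.83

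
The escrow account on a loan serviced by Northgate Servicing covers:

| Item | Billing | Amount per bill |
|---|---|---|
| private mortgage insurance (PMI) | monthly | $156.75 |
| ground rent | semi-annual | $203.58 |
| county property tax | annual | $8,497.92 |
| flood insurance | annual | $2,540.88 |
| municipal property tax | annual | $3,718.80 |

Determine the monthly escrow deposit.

Private mortgage insurance (PMI) = $156.75 × 12 = $1,881.00 per year
Ground rent = $203.58 × 2 = $407.16 per year
County property tax = $8,497.92 per year
Flood insurance = $2,540.88 per year
Municipal property tax = $3,718.80 per year
Total per year = $17,045.76
Monthly escrow = $17,045.76 ÷ 12 = $1,420.48

$1,420.48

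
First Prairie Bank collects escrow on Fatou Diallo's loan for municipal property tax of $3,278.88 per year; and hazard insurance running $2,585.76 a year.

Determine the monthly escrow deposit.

Municipal property tax: $3,278.88
Hazard insurance: $2,585.76
Total annual escrow = $5,864.64
Per month = $5,864.64 ÷ 12 = $488.72

$488.72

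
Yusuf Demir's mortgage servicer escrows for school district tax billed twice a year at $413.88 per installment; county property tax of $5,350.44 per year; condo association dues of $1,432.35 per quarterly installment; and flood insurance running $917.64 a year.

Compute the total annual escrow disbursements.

School district tax = $413.88 × 2 = $827.76 per year
County property tax = $5,350.44 per year
Condo association dues = $1,432.35 × 4 = $5,729.40 per year
Flood insurance = $917.64 per year
Total annual escrow = $12,825.24

$12,825.24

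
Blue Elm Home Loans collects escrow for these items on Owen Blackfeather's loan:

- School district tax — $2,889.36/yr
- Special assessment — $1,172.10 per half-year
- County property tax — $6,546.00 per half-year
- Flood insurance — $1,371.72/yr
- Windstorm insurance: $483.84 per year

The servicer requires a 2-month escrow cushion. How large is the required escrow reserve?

School district tax = $2,889.36 per year
Special assessment = $1,172.10 × 2 = $2,344.20 per year
County property tax = $6,546.00 × 2 = $13,092.00 per year
Flood insurance = $1,371.72 per year
Windstorm insurance = $483.84 per year
Annual escrow total = $20,181.12
Monthly escrow = $20,181.12 ÷ 12 = $1,681.76
Reserve = 2 × $1,681.76 = $3,363.52

$3,363.52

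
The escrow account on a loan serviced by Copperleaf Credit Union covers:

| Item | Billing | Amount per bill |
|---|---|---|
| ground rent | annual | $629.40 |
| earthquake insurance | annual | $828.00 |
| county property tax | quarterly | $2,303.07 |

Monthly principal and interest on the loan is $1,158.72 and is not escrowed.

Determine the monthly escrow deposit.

Ground rent — $629.40 per year
Earthquake insurance — $828.00 per year
County property tax — $2,303.07 × 4 = $9,212.28 per year
Total per year = $629.40 + $828.00 + $9,212.28 = $10,669.68
Base monthly escrow = $10,669.68 / 12 = $889.14

$889.14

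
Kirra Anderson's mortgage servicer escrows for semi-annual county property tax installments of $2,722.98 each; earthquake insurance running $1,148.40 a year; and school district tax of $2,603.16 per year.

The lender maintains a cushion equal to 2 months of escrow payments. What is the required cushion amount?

County property tax: $2,722.98 × 2 = $5,445.96 per year
Earthquake insurance: $1,148.40 per year
School district tax: $2,603.16 per year
Total annual escrow = $5,445.96 + $1,148.40 + $2,603.16 = $9,197.52
Monthly escrow = $9,197.52 / 12 = $766.46
Reserve = 2 × $766.46 = $1,532.92

$1,532.92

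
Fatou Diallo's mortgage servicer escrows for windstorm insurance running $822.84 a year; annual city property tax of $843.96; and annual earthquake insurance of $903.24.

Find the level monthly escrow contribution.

Windstorm insurance = $822.84/yr
City property tax = $843.96/yr
Earthquake insurance = $903.24/yr
Total per year = $822.84 + $843.96 + $903.24 = $2,570.04
Base monthly escrow = $2,570.04 ÷ 12 = $214.17

$214.17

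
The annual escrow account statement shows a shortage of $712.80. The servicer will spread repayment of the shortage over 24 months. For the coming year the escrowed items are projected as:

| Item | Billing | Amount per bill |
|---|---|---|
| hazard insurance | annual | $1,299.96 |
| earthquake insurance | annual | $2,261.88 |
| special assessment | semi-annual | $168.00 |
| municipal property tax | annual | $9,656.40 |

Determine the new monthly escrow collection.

$1,159.22

Hazard insurance = $1,299.96 per year
Earthquake insurance = $2,261.88 per year
Special assessment = $168.00 × 2 = $336.00 per year
Municipal property tax = $9,656.40 per year
Yearly total = $13,554.24
Per month = $13,554.24 ÷ 12 = $1,129.52
Shortage spread = $712.80 ÷ 24 = $29.70/mo
Adjusted monthly = $1,129.52 + $29.70 = $1,159.22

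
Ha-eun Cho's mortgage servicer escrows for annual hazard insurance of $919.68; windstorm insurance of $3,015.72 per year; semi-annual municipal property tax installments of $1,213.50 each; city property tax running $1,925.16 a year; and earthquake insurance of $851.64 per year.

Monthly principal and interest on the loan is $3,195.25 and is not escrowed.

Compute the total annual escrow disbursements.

$9,139.20

Hazard insurance — $919.68/yr
Windstorm insurance — $3,015.72/yr
Municipal property tax — $1,213.50 × 2 = $2,427.00/yr
City property tax — $1,925.16/yr
Earthquake insurance — $851.64/yr
Total per year = $919.68 + $3,015.72 + $2,427.00 + $1,925.16 + $851.64 = $9,139.20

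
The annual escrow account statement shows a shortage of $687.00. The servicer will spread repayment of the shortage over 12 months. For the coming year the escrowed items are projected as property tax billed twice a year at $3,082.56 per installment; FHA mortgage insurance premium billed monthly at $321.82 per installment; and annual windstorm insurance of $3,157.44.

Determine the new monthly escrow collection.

Property tax = $3,082.56 × 2 = $6,165.12
FHA mortgage insurance premium = $321.82 × 12 = $3,861.84
Windstorm insurance = $3,157.44
Total per year = $6,165.12 + $3,861.84 + $3,157.44 = $13,184.40
Per month = $13,184.40 / 12 = $1,098.70
Shortage spread = $687.00 ÷ 12 = $57.25/mo
New monthly escrow = $1,098.70 + $57.25 = $1,155.95

$1,155.95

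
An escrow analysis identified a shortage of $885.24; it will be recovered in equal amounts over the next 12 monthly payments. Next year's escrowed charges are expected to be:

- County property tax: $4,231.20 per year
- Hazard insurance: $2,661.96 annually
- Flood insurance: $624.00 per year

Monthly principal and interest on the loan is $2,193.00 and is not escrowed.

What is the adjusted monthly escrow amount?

County property tax = $4,231.20 per year
Hazard insurance = $2,661.96 per year
Flood insurance = $624.00 per year
Yearly total = $4,231.20 + $2,661.96 + $624.00 = $7,517.16
Base monthly escrow = $7,517.16 ÷ 12 = $626.43
Monthly shortage recovery: $885.24 / 12 = $73.77
Adjusted monthly = $626.43 + $73.77 = $700.20

$700.20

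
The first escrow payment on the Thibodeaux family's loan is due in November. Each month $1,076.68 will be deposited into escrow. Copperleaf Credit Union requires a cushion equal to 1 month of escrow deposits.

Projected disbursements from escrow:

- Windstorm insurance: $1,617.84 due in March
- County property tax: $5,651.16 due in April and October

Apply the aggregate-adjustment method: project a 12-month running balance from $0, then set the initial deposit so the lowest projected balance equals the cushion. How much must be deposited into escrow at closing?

$1,885.60

Cushion = 1 × $1,076.68 = $1,076.68
Trial balance (start $0, +$1,076.68 each month, − disbursements):
  Nov: +$1,076.68 → $1,076.68
  Dec: +$1,076.68 → $2,153.36
  Jan: +$1,076.68 → $3,230.04
  Feb: +$1,076.68 → $4,306.72
  Mar: +$1,076.68 − $1,617.84 → $3,765.56
  Apr: +$1,076.68 − $5,651.16 → -$808.92
  May: +$1,076.68 → $267.76
  Jun: +$1,076.68 → $1,344.44
  Jul: +$1,076.68 → $2,421.12
  Aug: +$1,076.68 → $3,497.80
  Sep: +$1,076.68 → $4,574.48
  Oct: +$1,076.68 − $5,651.16 → $0.00
Lowest trial balance = -$808.92 (Apr)
Initial deposit = cushion − low point = $1,076.68 − (-$808.92) = $1,885.60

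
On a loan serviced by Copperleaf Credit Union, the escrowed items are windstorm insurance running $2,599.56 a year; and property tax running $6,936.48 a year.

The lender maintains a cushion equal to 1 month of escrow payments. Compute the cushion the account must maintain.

$794.67

Windstorm insurance — $2,599.56 per year
Property tax — $6,936.48 per year
Total annual escrow = $2,599.56 + $6,936.48 = $9,536.04
Base monthly escrow = $9,536.04 / 12 = $794.67
Required cushion = 1 × $794.67 = $794.67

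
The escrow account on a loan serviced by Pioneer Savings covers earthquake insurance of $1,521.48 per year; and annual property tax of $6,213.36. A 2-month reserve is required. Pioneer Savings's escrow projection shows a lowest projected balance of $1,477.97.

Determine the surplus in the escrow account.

Earthquake insurance: $1,521.48 per year
Property tax: $6,213.36 per year
Total per year = $7,734.84
Monthly escrow = $7,734.84 / 12 = $644.57
Cushion = 2 × $644.57 = $1,289.14
Excess over cushion: $1,477.97 − $1,289.14 = $188.83

$188.83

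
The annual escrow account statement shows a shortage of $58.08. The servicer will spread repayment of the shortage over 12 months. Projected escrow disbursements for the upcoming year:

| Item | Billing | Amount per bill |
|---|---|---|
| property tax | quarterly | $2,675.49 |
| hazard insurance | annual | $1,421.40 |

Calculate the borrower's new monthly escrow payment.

Property tax: $2,675.49 × 4 = $10,701.96/yr
Hazard insurance: $1,421.40/yr
Annual escrow total = $10,701.96 + $1,421.40 = $12,123.36
Per month = $12,123.36 / 12 = $1,010.28
Shortage spread = $58.08 ÷ 12 = $4.84/mo
Adjusted monthly = $1,010.28 + $4.84 = $1,015.12

$1,015.12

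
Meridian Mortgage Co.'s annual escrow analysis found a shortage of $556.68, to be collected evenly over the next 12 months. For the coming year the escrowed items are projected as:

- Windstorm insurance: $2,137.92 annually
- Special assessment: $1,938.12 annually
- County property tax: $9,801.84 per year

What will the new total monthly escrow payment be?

Windstorm insurance — $2,137.92 annually
Special assessment — $1,938.12 annually
County property tax — $9,801.84 annually
Yearly total = $2,137.92 + $1,938.12 + $9,801.84 = $13,877.88
Base monthly escrow = $13,877.88 ÷ 12 = $1,156.49
Monthly shortage recovery: $556.68 / 12 = $46.39
Adjusted monthly = $1,156.49 + $46.39 = $1,202.88

$1,202.88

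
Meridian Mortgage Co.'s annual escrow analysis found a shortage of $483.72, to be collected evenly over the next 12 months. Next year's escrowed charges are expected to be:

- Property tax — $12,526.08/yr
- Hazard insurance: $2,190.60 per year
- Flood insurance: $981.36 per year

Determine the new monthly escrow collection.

$1,348.48

Property tax — $12,526.08 per year
Hazard insurance — $2,190.60 per year
Flood insurance — $981.36 per year
Annual escrow total = $12,526.08 + $2,190.60 + $981.36 = $15,698.04
Monthly = $15,698.04 / 12 = $1,308.17
Shortage spread = $483.72 / 12 = $40.31/mo
New monthly escrow = $1,308.17 + $40.31 = $1,348.48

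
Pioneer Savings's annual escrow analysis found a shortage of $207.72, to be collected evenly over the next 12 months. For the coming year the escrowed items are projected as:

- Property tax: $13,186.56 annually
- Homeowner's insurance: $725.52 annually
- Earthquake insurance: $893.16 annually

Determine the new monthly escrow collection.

$1,251.08

Property tax: $13,186.56
Homeowner's insurance: $725.52
Earthquake insurance: $893.16
Combined annual = $14,805.24
Base monthly escrow = $14,805.24 / 12 = $1,233.77
Shortage per month = $207.72 / 12 = $17.31
New monthly escrow = $1,233.77 + $17.31 = $1,251.08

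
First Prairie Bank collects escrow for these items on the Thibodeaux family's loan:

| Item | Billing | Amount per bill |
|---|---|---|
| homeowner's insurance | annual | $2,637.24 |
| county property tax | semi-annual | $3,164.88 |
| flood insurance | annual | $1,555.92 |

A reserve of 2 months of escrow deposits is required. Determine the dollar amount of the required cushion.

$1,753.82

Homeowner's insurance: $2,637.24 per year
County property tax: $3,164.88 × 2 = $6,329.76 per year
Flood insurance: $1,555.92 per year
Total per year = $2,637.24 + $6,329.76 + $1,555.92 = $10,522.92
Monthly = $10,522.92 ÷ 12 = $876.91
Cushion = 2 × $876.91 = $1,753.82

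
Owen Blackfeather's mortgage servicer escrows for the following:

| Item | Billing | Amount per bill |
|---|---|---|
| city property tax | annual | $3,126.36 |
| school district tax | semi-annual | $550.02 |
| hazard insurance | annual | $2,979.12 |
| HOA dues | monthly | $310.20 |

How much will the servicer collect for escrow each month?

$910.66

City property tax = $3,126.36/yr
School district tax = $550.02 × 2 = $1,100.04/yr
Hazard insurance = $2,979.12/yr
HOA dues = $310.20 × 12 = $3,722.40/yr
Combined annual = $3,126.36 + $1,100.04 + $2,979.12 + $3,722.40 = $10,927.92
Monthly escrow = $10,927.92 / 12 = $910.66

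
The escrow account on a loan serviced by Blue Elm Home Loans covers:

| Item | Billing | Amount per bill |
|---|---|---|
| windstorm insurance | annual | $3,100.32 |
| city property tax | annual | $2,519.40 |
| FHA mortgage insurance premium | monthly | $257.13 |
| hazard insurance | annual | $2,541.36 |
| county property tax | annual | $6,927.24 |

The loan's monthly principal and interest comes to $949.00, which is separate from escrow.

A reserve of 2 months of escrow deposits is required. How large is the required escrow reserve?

$3,028.98

Windstorm insurance: $3,100.32
City property tax: $2,519.40
FHA mortgage insurance premium: $257.13 × 12 = $3,085.56
Hazard insurance: $2,541.36
County property tax: $6,927.24
Combined annual = $3,100.32 + $2,519.40 + $3,085.56 + $2,541.36 + $6,927.24 = $18,173.88
Monthly escrow = $18,173.88 ÷ 12 = $1,514.49
Cushion = 2 × $1,514.49 = $3,028.98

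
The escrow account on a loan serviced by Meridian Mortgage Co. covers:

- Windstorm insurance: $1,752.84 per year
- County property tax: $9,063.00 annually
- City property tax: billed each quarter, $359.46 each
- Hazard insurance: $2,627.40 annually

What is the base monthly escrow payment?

Windstorm insurance = $1,752.84
County property tax = $9,063.00
City property tax = $359.46 × 4 = $1,437.84
Hazard insurance = $2,627.40
Yearly total = $1,752.84 + $9,063.00 + $1,437.84 + $2,627.40 = $14,881.08
Monthly escrow = $14,881.08 / 12 = $1,240.09

$1,240.09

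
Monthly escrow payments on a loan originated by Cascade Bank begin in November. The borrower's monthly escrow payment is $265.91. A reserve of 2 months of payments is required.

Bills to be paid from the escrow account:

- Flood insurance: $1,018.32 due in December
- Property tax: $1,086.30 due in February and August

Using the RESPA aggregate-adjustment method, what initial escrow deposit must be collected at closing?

$1,572.80

Cushion = 2 × $265.91 = $531.82
Trial balance (start $0, +$265.91 each month, − disbursements):
  Nov: +$265.91 → $265.91
  Dec: +$265.91 − $1,018.32 → -$486.50
  Jan: +$265.91 → -$220.59
  Feb: +$265.91 − $1,086.30 → -$1,040.98
  Mar: +$265.91 → -$775.07
  Apr: +$265.91 → -$509.16
  May: +$265.91 → -$243.25
  Jun: +$265.91 → $22.66
  Jul: +$265.91 → $288.57
  Aug: +$265.91 − $1,086.30 → -$531.82
  Sep: +$265.91 → -$265.91
  Oct: +$265.91 → $0.00
Lowest trial balance = -$1,040.98 (Feb)
Initial deposit = cushion − low point = $531.82 − (-$1,040.98) = $1,572.80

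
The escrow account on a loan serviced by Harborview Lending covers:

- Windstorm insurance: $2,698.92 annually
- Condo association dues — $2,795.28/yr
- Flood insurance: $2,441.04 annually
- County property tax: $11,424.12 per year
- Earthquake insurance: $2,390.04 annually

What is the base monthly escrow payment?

$1,812.45

Windstorm insurance: $2,698.92
Condo association dues: $2,795.28
Flood insurance: $2,441.04
County property tax: $11,424.12
Earthquake insurance: $2,390.04
Combined annual = $21,749.40
Per month = $21,749.40 / 12 = $1,812.45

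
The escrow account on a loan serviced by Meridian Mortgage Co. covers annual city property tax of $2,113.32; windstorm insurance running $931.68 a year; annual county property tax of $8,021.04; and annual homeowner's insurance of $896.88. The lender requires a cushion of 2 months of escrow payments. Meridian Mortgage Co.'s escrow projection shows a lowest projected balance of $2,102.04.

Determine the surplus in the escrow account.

City property tax = $2,113.32
Windstorm insurance = $931.68
County property tax = $8,021.04
Homeowner's insurance = $896.88
Combined annual = $2,113.32 + $931.68 + $8,021.04 + $896.88 = $11,962.92
Per month = $11,962.92 ÷ 12 = $996.91
Cushion = 2 × $996.91 = $1,993.82
Surplus = $2,102.04 − $1,993.82 = $108.22

$108.22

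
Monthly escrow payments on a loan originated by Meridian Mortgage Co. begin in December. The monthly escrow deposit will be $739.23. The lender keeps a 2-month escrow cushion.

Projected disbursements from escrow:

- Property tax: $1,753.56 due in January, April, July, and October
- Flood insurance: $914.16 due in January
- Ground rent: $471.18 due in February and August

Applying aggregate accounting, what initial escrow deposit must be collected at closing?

$2,674.77

Cushion = 2 × $739.23 = $1,478.46
Trial balance (start $0, +$739.23 each month, − disbursements):
  Dec: +$739.23 → $739.23
  Jan: +$739.23 − $2,667.72 → -$1,189.26
  Feb: +$739.23 − $471.18 → -$921.21
  Mar: +$739.23 → -$181.98
  Apr: +$739.23 − $1,753.56 → -$1,196.31
  May: +$739.23 → -$457.08
  Jun: +$739.23 → $282.15
  Jul: +$739.23 − $1,753.56 → -$732.18
  Aug: +$739.23 − $471.18 → -$464.13
  Sep: +$739.23 → $275.10
  Oct: +$739.23 − $1,753.56 → -$739.23
  Nov: +$739.23 → $0.00
Lowest trial balance = -$1,196.31 (Apr)
Initial deposit = cushion − low point = $1,478.46 − (-$1,196.31) = $2,674.77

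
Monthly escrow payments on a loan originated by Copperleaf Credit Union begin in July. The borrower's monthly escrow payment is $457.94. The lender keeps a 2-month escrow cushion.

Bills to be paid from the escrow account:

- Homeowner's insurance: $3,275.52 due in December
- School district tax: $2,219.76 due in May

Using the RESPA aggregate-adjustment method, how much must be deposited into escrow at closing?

Cushion = 2 × $457.94 = $915.88
Trial balance (start $0, +$457.94 each month, − disbursements):
  Jul: +$457.94 → $457.94
  Aug: +$457.94 → $915.88
  Sep: +$457.94 → $1,373.82
  Oct: +$457.94 → $1,831.76
  Nov: +$457.94 → $2,289.70
  Dec: +$457.94 − $3,275.52 → -$527.88
  Jan: +$457.94 → -$69.94
  Feb: +$457.94 → $388.00
  Mar: +$457.94 → $845.94
  Apr: +$457.94 → $1,303.88
  May: +$457.94 − $2,219.76 → -$457.94
  Jun: +$457.94 → $0.00
Lowest trial balance = -$527.88 (Dec)
Initial deposit = cushion − low point = $915.88 − (-$527.88) = $1,443.76

$1,443.76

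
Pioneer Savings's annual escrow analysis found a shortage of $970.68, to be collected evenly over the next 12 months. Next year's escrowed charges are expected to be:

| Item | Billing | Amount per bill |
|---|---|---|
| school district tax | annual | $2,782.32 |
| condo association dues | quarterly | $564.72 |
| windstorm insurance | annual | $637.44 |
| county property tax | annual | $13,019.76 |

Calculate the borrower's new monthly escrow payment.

$1,639.09

School district tax — $2,782.32 annually
Condo association dues — $564.72 × 4 = $2,258.88 annually
Windstorm insurance — $637.44 annually
County property tax — $13,019.76 annually
Combined annual = $18,698.40
Per month = $18,698.40 / 12 = $1,558.20
Shortage spread = $970.68 ÷ 12 = $80.89/mo
New monthly escrow = $1,558.20 + $80.89 = $1,639.09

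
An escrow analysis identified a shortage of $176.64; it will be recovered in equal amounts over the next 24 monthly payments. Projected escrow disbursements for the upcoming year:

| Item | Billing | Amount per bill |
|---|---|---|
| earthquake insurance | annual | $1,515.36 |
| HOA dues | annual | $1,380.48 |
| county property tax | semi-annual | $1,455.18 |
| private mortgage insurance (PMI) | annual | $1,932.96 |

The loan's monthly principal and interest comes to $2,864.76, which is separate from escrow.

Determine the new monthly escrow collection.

$652.29

Earthquake insurance = $1,515.36
HOA dues = $1,380.48
County property tax = $1,455.18 × 2 = $2,910.36
Private mortgage insurance (PMI) = $1,932.96
Combined annual = $1,515.36 + $1,380.48 + $2,910.36 + $1,932.96 = $7,739.16
Base monthly escrow = $7,739.16 / 12 = $644.93
Shortage per month = $176.64 ÷ 24 = $7.36
Adjusted monthly = $644.93 + $7.36 = $652.29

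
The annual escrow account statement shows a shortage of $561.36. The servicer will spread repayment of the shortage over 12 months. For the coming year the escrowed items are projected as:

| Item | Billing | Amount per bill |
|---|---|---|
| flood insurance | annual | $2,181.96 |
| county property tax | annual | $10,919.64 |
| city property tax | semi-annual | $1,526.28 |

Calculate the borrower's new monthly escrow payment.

Flood insurance — $2,181.96 annually
County property tax — $10,919.64 annually
City property tax — $1,526.28 × 2 = $3,052.56 annually
Annual escrow total = $16,154.16
Per month = $16,154.16 ÷ 12 = $1,346.18
Shortage per month = $561.36 / 12 = $46.78
New monthly escrow = $1,346.18 + $46.78 = $1,392.96

$1,392.96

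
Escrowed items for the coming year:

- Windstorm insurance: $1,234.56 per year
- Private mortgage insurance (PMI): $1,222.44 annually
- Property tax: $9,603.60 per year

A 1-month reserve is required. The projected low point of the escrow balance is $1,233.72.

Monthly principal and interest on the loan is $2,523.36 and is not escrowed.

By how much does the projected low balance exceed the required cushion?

Windstorm insurance: $1,234.56/yr
Private mortgage insurance (PMI): $1,222.44/yr
Property tax: $9,603.60/yr
Annual escrow total = $1,234.56 + $1,222.44 + $9,603.60 = $12,060.60
Base monthly escrow = $12,060.60 / 12 = $1,005.05
Cushion = 1 × $1,005.05 = $1,005.05
Surplus = $1,233.72 − $1,005.05 = $228.67

$228.67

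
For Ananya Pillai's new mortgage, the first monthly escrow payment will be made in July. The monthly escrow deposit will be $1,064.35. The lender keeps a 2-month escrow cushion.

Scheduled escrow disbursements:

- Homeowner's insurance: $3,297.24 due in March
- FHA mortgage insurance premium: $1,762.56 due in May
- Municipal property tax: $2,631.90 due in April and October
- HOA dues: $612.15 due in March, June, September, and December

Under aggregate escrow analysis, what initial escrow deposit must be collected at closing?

$2,580.90

Cushion = 2 × $1,064.35 = $2,128.70
Trial balance (start $0, +$1,064.35 each month, − disbursements):
  Jul: +$1,064.35 → $1,064.35
  Aug: +$1,064.35 → $2,128.70
  Sep: +$1,064.35 − $612.15 → $2,580.90
  Oct: +$1,064.35 − $2,631.90 → $1,013.35
  Nov: +$1,064.35 → $2,077.70
  Dec: +$1,064.35 − $612.15 → $2,529.90
  Jan: +$1,064.35 → $3,594.25
  Feb: +$1,064.35 → $4,658.60
  Mar: +$1,064.35 − $3,909.39 → $1,813.56
  Apr: +$1,064.35 − $2,631.90 → $246.01
  May: +$1,064.35 − $1,762.56 → -$452.20
  Jun: +$1,064.35 − $612.15 → $0.00
Lowest trial balance = -$452.20 (May)
Initial deposit = cushion − low point = $2,128.70 − (-$452.20) = $2,580.90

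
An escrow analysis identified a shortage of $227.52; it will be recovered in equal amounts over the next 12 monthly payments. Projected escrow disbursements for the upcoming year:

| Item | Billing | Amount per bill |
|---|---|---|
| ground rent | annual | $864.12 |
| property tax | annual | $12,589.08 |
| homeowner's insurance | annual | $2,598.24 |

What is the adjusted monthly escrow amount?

Ground rent — $864.12 per year
Property tax — $12,589.08 per year
Homeowner's insurance — $2,598.24 per year
Annual escrow total = $864.12 + $12,589.08 + $2,598.24 = $16,051.44
Monthly escrow = $16,051.44 / 12 = $1,337.62
Shortage spread = $227.52 ÷ 12 = $18.96/mo
New monthly escrow = $1,337.62 + $18.96 = $1,356.58

$1,356.58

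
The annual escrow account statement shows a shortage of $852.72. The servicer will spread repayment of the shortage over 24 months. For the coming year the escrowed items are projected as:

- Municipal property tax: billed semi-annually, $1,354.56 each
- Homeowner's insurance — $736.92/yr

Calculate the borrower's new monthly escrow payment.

Municipal property tax = $1,354.56 × 2 = $2,709.12 per year
Homeowner's insurance = $736.92 per year
Yearly total = $2,709.12 + $736.92 = $3,446.04
Monthly = $3,446.04 / 12 = $287.17
Monthly shortage recovery: $852.72 ÷ 24 = $35.53
Adjusted monthly = $287.17 + $35.53 = $322.70

$322.70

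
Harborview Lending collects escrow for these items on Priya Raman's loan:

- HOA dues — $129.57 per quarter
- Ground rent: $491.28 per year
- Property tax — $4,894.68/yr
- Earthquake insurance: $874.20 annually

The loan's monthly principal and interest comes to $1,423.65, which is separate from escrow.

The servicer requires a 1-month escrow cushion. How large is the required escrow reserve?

$564.87

HOA dues: $129.57 × 4 = $518.28 annually
Ground rent: $491.28 annually
Property tax: $4,894.68 annually
Earthquake insurance: $874.20 annually
Total annual escrow = $6,778.44
Per month = $6,778.44 / 12 = $564.87
Required cushion = 1 × $564.87 = $564.87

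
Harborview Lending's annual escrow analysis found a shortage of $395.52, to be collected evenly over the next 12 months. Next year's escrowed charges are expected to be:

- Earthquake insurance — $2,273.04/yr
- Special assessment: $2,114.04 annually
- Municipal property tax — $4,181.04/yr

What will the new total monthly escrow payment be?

Earthquake insurance = $2,273.04/yr
Special assessment = $2,114.04/yr
Municipal property tax = $4,181.04/yr
Annual escrow total = $8,568.12
Monthly = $8,568.12 / 12 = $714.01
Shortage per month = $395.52 / 12 = $32.96
Adjusted monthly = $714.01 + $32.96 = $746.97

$746.97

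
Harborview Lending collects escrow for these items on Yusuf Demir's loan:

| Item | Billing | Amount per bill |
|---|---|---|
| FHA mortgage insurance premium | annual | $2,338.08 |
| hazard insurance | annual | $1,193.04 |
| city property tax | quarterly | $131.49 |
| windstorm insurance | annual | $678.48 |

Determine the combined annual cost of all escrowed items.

$4,735.56

FHA mortgage insurance premium: $2,338.08 annually
Hazard insurance: $1,193.04 annually
City property tax: $131.49 × 4 = $525.96 annually
Windstorm insurance: $678.48 annually
Yearly total = $2,338.08 + $1,193.04 + $525.96 + $678.48 = $4,735.56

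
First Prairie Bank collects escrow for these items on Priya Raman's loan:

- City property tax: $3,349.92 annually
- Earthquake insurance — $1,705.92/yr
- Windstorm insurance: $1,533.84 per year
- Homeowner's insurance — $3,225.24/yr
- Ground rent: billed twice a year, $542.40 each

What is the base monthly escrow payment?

$908.31

City property tax — $3,349.92 per year
Earthquake insurance — $1,705.92 per year
Windstorm insurance — $1,533.84 per year
Homeowner's insurance — $3,225.24 per year
Ground rent — $542.40 × 2 = $1,084.80 per year
Annual escrow total = $10,899.72
Base monthly escrow = $10,899.72 ÷ 12 = $908.31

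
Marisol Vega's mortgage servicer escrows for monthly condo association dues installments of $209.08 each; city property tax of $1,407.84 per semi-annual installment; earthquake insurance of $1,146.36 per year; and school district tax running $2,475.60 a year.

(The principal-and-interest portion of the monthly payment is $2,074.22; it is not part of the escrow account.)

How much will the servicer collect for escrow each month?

$745.55

Condo association dues — $209.08 × 12 = $2,508.96/yr
City property tax — $1,407.84 × 2 = $2,815.68/yr
Earthquake insurance — $1,146.36/yr
School district tax — $2,475.60/yr
Yearly total = $8,946.60
Base monthly escrow = $8,946.60 ÷ 12 = $745.55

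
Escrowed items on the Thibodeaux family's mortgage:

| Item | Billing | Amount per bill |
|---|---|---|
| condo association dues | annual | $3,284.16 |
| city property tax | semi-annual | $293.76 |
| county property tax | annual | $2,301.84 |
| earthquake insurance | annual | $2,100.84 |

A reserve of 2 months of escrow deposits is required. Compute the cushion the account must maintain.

Condo association dues: $3,284.16/yr
City property tax: $293.76 × 2 = $587.52/yr
County property tax: $2,301.84/yr
Earthquake insurance: $2,100.84/yr
Combined annual = $3,284.16 + $587.52 + $2,301.84 + $2,100.84 = $8,274.36
Per month = $8,274.36 ÷ 12 = $689.53
Cushion = 2 × $689.53 = $1,379.06

$1,379.06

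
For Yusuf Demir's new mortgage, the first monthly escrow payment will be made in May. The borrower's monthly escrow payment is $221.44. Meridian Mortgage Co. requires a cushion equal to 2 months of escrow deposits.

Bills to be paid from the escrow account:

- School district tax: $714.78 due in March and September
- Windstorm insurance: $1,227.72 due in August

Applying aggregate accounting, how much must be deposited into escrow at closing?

$1,278.18

Cushion = 2 × $221.44 = $442.88
Trial balance (start $0, +$221.44 each month, − disbursements):
  May: +$221.44 → $221.44
  Jun: +$221.44 → $442.88
  Jul: +$221.44 → $664.32
  Aug: +$221.44 − $1,227.72 → -$341.96
  Sep: +$221.44 − $714.78 → -$835.30
  Oct: +$221.44 → -$613.86
  Nov: +$221.44 → -$392.42
  Dec: +$221.44 → -$170.98
  Jan: +$221.44 → $50.46
  Feb: +$221.44 → $271.90
  Mar: +$221.44 − $714.78 → -$221.44
  Apr: +$221.44 → $0.00
Lowest trial balance = -$835.30 (Sep)
Initial deposit = cushion − low point = $442.88 − (-$835.30) = $1,278.18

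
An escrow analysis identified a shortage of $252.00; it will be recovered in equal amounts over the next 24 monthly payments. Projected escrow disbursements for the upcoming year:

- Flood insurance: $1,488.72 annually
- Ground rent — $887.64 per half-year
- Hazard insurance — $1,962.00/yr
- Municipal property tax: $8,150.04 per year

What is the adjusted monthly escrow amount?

Flood insurance = $1,488.72/yr
Ground rent = $887.64 × 2 = $1,775.28/yr
Hazard insurance = $1,962.00/yr
Municipal property tax = $8,150.04/yr
Total per year = $1,488.72 + $1,775.28 + $1,962.00 + $8,150.04 = $13,376.04
Base monthly escrow = $13,376.04 / 12 = $1,114.67
Monthly shortage recovery: $252.00 / 24 = $10.50
New monthly escrow = $1,114.67 + $10.50 = $1,125.17

$1,125.17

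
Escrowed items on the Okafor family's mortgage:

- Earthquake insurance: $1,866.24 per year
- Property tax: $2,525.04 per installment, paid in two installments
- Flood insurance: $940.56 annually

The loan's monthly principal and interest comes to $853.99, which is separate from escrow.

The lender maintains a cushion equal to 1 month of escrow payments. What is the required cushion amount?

$654.74

Earthquake insurance = $1,866.24
Property tax = $2,525.04 × 2 = $5,050.08
Flood insurance = $940.56
Combined annual = $1,866.24 + $5,050.08 + $940.56 = $7,856.88
Per month = $7,856.88 / 12 = $654.74
Cushion = 1 × $654.74 = $654.74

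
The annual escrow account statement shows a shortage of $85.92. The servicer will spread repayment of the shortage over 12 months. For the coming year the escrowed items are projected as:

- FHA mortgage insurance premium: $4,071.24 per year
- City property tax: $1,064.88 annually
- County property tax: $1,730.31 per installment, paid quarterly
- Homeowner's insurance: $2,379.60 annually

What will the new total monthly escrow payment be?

$1,210.24

FHA mortgage insurance premium = $4,071.24/yr
City property tax = $1,064.88/yr
County property tax = $1,730.31 × 4 = $6,921.24/yr
Homeowner's insurance = $2,379.60/yr
Yearly total = $4,071.24 + $1,064.88 + $6,921.24 + $2,379.60 = $14,436.96
Monthly = $14,436.96 ÷ 12 = $1,203.08
Shortage spread = $85.92 ÷ 12 = $7.16/mo
Adjusted monthly = $1,203.08 + $7.16 = $1,210.24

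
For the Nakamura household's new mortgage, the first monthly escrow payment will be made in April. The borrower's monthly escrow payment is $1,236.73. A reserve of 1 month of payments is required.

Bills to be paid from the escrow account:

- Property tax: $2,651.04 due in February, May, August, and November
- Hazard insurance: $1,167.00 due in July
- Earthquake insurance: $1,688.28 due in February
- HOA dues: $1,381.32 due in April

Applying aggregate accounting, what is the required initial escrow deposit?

$2,903.48

Cushion = 1 × $1,236.73 = $1,236.73
Trial balance (start $0, +$1,236.73 each month, − disbursements):
  Apr: +$1,236.73 − $1,381.32 → -$144.59
  May: +$1,236.73 − $2,651.04 → -$1,558.90
  Jun: +$1,236.73 → -$322.17
  Jul: +$1,236.73 − $1,167.00 → -$252.44
  Aug: +$1,236.73 − $2,651.04 → -$1,666.75
  Sep: +$1,236.73 → -$430.02
  Oct: +$1,236.73 → $806.71
  Nov: +$1,236.73 − $2,651.04 → -$607.60
  Dec: +$1,236.73 → $629.13
  Jan: +$1,236.73 → $1,865.86
  Feb: +$1,236.73 − $4,339.32 → -$1,236.73
  Mar: +$1,236.73 → $0.00
Lowest trial balance = -$1,666.75 (Aug)
Initial deposit = cushion − low point = $1,236.73 − (-$1,666.75) = $2,903.48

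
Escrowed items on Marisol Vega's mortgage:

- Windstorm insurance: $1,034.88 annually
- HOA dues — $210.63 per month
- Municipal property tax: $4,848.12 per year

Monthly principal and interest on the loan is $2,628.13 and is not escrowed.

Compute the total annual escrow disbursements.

$8,410.56

Windstorm insurance — $1,034.88 per year
HOA dues — $210.63 × 12 = $2,527.56 per year
Municipal property tax — $4,848.12 per year
Yearly total = $1,034.88 + $2,527.56 + $4,848.12 = $8,410.56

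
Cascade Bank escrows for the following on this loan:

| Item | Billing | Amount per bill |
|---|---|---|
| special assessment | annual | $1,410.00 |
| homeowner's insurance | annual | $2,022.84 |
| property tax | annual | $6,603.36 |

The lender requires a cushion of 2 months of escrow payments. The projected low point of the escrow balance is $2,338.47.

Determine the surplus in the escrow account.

$665.77

Special assessment = $1,410.00/yr
Homeowner's insurance = $2,022.84/yr
Property tax = $6,603.36/yr
Yearly total = $1,410.00 + $2,022.84 + $6,603.36 = $10,036.20
Monthly = $10,036.20 / 12 = $836.35
Required cushion = 2 × $836.35 = $1,672.70
Surplus = $2,338.47 − $1,672.70 = $665.77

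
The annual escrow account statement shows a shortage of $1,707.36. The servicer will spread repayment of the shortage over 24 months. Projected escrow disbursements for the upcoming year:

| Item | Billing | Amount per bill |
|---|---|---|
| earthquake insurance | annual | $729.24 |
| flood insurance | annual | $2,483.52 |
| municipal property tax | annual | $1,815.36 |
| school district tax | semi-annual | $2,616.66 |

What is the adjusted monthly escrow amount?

Earthquake insurance = $729.24 annually
Flood insurance = $2,483.52 annually
Municipal property tax = $1,815.36 annually
School district tax = $2,616.66 × 2 = $5,233.32 annually
Combined annual = $729.24 + $2,483.52 + $1,815.36 + $5,233.32 = $10,261.44
Monthly escrow = $10,261.44 ÷ 12 = $855.12
Shortage per month = $1,707.36 ÷ 24 = $71.14
Adjusted monthly = $855.12 + $71.14 = $926.26

$926.26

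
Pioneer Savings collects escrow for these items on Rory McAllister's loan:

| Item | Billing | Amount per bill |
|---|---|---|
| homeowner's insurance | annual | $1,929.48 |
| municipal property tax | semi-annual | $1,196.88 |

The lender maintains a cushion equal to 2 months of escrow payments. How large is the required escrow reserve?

Homeowner's insurance — $1,929.48 annually
Municipal property tax — $1,196.88 × 2 = $2,393.76 annually
Total per year = $1,929.48 + $2,393.76 = $4,323.24
Monthly escrow = $4,323.24 ÷ 12 = $360.27
Reserve = 2 × $360.27 = $720.54

$720.54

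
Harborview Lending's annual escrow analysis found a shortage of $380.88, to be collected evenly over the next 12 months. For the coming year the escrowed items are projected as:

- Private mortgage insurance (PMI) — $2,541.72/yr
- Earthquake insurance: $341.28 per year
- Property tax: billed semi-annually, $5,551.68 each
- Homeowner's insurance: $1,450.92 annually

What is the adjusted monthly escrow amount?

$1,318.18

Private mortgage insurance (PMI) — $2,541.72
Earthquake insurance — $341.28
Property tax — $5,551.68 × 2 = $11,103.36
Homeowner's insurance — $1,450.92
Total annual escrow = $2,541.72 + $341.28 + $11,103.36 + $1,450.92 = $15,437.28
Per month = $15,437.28 ÷ 12 = $1,286.44
Shortage per month = $380.88 ÷ 12 = $31.74
New monthly escrow = $1,286.44 + $31.74 = $1,318.18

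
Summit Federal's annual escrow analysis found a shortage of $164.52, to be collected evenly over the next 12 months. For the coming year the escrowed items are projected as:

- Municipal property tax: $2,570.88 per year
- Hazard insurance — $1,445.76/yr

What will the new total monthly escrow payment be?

Municipal property tax = $2,570.88
Hazard insurance = $1,445.76
Annual escrow total = $4,016.64
Monthly escrow = $4,016.64 ÷ 12 = $334.72
Monthly shortage recovery: $164.52 ÷ 12 = $13.71
New monthly escrow = $334.72 + $13.71 = $348.43

$348.43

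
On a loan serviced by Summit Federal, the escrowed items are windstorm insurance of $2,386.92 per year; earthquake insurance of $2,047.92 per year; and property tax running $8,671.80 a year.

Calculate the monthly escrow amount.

Windstorm insurance — $2,386.92 annually
Earthquake insurance — $2,047.92 annually
Property tax — $8,671.80 annually
Annual escrow total = $13,106.64
Base monthly escrow = $13,106.64 / 12 = $1,092.22

$1,092.22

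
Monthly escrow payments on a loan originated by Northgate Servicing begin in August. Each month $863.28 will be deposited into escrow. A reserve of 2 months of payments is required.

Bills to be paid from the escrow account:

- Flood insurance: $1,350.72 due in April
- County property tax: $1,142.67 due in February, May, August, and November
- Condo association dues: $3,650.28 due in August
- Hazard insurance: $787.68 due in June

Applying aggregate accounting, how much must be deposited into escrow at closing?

Cushion = 2 × $863.28 = $1,726.56
Trial balance (start $0, +$863.28 each month, − disbursements):
  Aug: +$863.28 − $4,792.95 → -$3,929.67
  Sep: +$863.28 → -$3,066.39
  Oct: +$863.28 → -$2,203.11
  Nov: +$863.28 − $1,142.67 → -$2,482.50
  Dec: +$863.28 → -$1,619.22
  Jan: +$863.28 → -$755.94
  Feb: +$863.28 − $1,142.67 → -$1,035.33
  Mar: +$863.28 → -$172.05
  Apr: +$863.28 − $1,350.72 → -$659.49
  May: +$863.28 − $1,142.67 → -$938.88
  Jun: +$863.28 − $787.68 → -$863.28
  Jul: +$863.28 → $0.00
Lowest trial balance = -$3,929.67 (Aug)
Initial deposit = cushion − low point = $1,726.56 − (-$3,929.67) = $5,656.23

$5,656.23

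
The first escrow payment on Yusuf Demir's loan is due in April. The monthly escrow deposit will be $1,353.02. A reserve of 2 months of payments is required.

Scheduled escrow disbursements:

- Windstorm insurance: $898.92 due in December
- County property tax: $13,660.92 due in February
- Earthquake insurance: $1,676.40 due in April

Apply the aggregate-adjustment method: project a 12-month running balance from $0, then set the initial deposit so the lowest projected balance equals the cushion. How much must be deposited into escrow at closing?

$4,059.06

Cushion = 2 × $1,353.02 = $2,706.04
Trial balance (start $0, +$1,353.02 each month, − disbursements):
  Apr: +$1,353.02 − $1,676.40 → -$323.38
  May: +$1,353.02 → $1,029.64
  Jun: +$1,353.02 → $2,382.66
  Jul: +$1,353.02 → $3,735.68
  Aug: +$1,353.02 → $5,088.70
  Sep: +$1,353.02 → $6,441.72
  Oct: +$1,353.02 → $7,794.74
  Nov: +$1,353.02 → $9,147.76
  Dec: +$1,353.02 − $898.92 → $9,601.86
  Jan: +$1,353.02 → $10,954.88
  Feb: +$1,353.02 − $13,660.92 → -$1,353.02
  Mar: +$1,353.02 → $0.00
Lowest trial balance = -$1,353.02 (Feb)
Initial deposit = cushion − low point = $2,706.04 − (-$1,353.02) = $4,059.06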